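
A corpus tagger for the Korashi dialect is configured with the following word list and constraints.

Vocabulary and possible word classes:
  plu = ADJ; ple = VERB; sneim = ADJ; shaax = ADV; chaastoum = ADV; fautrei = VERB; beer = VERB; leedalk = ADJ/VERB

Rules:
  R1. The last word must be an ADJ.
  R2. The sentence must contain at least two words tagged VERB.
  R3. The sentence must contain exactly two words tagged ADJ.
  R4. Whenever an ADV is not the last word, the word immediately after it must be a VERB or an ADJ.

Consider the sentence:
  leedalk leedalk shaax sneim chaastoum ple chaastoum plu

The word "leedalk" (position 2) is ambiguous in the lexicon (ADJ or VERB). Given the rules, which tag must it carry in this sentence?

Candidates per position — 1:leedalk {ADJ,VERB}; 2:leedalk {ADJ,VERB}; 3:shaax {ADV}; 4:sneim {ADJ}; 5:chaastoum {ADV}; 6:ple {VERB}; 7:chaastoum {ADV}; 8:plu {ADJ}.
Word 1 cannot be ADJ — rule 3 would then fail for every completion. It is VERB.
Word 2 cannot be ADJ — rule 3 would then fail for every completion. It is VERB.
The unique satisfying tagging is: VERB VERB ADV ADJ ADV VERB ADV ADJ.
Rule-by-rule: rule 1 ✓; rule 2 ✓; rule 3 ✓; rule 4 ✓.

VERB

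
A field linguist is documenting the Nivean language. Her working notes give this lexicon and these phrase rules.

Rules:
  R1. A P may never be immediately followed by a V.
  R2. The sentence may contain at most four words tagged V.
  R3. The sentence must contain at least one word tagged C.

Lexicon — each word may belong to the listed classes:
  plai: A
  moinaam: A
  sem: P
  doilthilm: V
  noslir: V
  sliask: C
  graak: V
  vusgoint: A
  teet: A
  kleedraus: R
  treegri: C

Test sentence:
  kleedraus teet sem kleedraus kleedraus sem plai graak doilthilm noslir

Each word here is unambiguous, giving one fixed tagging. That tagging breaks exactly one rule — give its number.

Fixed tagging: R A P R R P A V V V.
Applying the rules: R1 holds, R2 holds, R3 violated.
Only rule 3 fails.

3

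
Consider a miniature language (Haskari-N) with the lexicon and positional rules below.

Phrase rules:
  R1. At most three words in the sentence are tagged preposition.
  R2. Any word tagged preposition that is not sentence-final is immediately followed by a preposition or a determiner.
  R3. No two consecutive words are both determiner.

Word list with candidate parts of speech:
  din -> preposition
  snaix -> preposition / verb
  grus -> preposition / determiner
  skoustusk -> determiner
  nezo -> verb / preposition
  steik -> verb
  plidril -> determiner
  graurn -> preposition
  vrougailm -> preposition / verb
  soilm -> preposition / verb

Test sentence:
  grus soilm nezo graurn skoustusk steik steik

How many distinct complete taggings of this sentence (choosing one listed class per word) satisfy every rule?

3

Candidates per position — 1:grus {preposition,determiner}; 2:soilm {preposition,verb}; 3:nezo {verb,preposition}; 4:graurn {preposition}; 5:skoustusk {determiner}; 6:steik {verb}; 7:steik {verb}.
There are 8 candidate sequences in total.
The sequences that satisfy every rule: determiner preposition preposition preposition determiner verb verb; determiner verb verb preposition determiner verb verb; determiner verb preposition preposition determiner verb verb.
Count = 3.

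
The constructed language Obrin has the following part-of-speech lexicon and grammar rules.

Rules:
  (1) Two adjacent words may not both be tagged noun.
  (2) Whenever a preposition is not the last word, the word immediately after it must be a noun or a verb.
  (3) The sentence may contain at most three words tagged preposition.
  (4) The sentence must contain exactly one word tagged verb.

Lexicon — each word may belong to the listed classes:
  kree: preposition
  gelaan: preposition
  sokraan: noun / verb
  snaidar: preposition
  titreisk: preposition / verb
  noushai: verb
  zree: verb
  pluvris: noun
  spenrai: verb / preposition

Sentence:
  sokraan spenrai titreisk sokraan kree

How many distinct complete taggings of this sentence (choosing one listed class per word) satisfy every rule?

2

Candidates per position — 1:sokraan {noun,verb}; 2:spenrai {verb,preposition}; 3:titreisk {preposition,verb}; 4:sokraan {noun,verb}; 5:kree {preposition}.
There are 16 candidate sequences in total.
The sequences that satisfy every rule: noun verb preposition noun preposition; noun preposition verb noun preposition.
Count = 2.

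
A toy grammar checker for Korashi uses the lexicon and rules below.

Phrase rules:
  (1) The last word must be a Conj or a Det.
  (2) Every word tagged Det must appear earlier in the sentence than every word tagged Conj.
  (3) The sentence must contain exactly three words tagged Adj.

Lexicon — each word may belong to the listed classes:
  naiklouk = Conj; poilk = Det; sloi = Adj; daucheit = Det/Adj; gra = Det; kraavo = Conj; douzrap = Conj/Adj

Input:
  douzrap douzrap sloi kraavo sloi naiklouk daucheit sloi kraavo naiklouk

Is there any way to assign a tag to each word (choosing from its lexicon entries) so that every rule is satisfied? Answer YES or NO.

NO

Candidates per position — 1:douzrap {Conj,Adj}; 2:douzrap {Conj,Adj}; 3:sloi {Adj}; 4:kraavo {Conj}; 5:sloi {Adj}; 6:naiklouk {Conj}; 7:daucheit {Det,Adj}; 8:sloi {Adj}; 9:kraavo {Conj}; 10:naiklouk {Conj}.
Every candidate sequence violates at least one rule; no consistent tagging exists.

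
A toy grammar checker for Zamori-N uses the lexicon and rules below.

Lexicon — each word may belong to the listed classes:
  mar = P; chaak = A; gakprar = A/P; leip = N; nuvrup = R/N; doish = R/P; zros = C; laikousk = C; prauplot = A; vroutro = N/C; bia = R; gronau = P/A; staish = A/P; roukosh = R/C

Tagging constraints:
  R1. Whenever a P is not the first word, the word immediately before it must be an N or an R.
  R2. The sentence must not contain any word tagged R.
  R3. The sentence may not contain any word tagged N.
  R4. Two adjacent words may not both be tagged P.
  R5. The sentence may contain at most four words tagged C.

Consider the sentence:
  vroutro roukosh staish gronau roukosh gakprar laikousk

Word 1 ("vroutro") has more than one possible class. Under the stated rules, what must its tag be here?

C

Candidates per position — 1:vroutro {N,C}; 2:roukosh {R,C}; 3:staish {A,P}; 4:gronau {P,A}; 5:roukosh {R,C}; 6:gakprar {A,P}; 7:laikousk {C}.
At position 1, choosing N makes rule 3 impossible to satisfy; hence C.
At position 2, choosing R makes rule 2 impossible to satisfy; hence C.
At position 3, choosing P makes rule 1 impossible to satisfy; hence A.
At position 4, choosing P makes rule 1 impossible to satisfy; hence A.
At position 5, choosing R makes rule 2 impossible to satisfy; hence C.
At position 6, choosing P makes rule 1 impossible to satisfy; hence A.
The unique satisfying tagging is: C C A A C A C.
Checking: rule 1 ok; rule 2 ok; rule 3 ok; rule 4 ok; rule 5 ok.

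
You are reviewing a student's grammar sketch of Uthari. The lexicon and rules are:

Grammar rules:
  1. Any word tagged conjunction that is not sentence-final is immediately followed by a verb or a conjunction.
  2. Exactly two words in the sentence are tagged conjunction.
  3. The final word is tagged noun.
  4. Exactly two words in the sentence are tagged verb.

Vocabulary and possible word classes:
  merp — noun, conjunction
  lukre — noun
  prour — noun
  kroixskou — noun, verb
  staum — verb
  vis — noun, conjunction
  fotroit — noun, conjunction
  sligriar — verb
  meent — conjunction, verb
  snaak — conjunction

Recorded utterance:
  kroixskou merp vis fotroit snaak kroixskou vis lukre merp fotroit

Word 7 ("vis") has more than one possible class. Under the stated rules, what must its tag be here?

Candidates per position — 1:kroixskou {noun,verb}; 2:merp {noun,conjunction}; 3:vis {noun,conjunction}; 4:fotroit {noun,conjunction}; 5:snaak {conjunction}; 6:kroixskou {noun,verb}; 7:vis {noun,conjunction}; 8:lukre {noun}; 9:merp {noun,conjunction}; 10:fotroit {noun,conjunction}.
At position 1, choosing noun makes rule 4 impossible to satisfy; hence verb.
At position 6, choosing noun makes rule 1 impossible to satisfy; hence verb.
At position 7, choosing conjunction makes rule 1 impossible to satisfy; hence noun.
At position 10, choosing conjunction makes rule 3 impossible to satisfy; hence noun.
At position 9, choosing conjunction makes rule 1 impossible to satisfy; hence noun.
The remaining ambiguous positions (2, 3, 4) are resolved jointly — only one combination satisfies every rule.
The unique satisfying tagging is: verb noun noun conjunction conjunction verb noun noun noun noun.
Rule-by-rule: rule 1 ok; rule 2 ok; rule 3 ok; rule 4 ok.

noun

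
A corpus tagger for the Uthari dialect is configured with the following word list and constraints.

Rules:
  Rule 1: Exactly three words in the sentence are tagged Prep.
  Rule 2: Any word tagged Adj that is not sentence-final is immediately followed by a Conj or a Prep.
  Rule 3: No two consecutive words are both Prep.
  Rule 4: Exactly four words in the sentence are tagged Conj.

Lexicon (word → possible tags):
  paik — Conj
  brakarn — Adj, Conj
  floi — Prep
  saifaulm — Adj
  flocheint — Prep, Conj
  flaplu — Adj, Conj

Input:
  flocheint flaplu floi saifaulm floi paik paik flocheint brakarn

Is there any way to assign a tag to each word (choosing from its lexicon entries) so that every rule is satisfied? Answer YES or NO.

YES

Candidates per position — 1:flocheint {Prep,Conj}; 2:flaplu {Adj,Conj}; 3:floi {Prep}; 4:saifaulm {Adj}; 5:floi {Prep}; 6:paik {Conj}; 7:paik {Conj}; 8:flocheint {Prep,Conj}; 9:brakarn {Adj,Conj}.
One satisfying assignment: Prep Adj Prep Adj Prep Conj Conj Conj Conj.
Rule-by-rule: rule 1 satisfied; rule 2 satisfied; rule 3 satisfied; rule 4 satisfied.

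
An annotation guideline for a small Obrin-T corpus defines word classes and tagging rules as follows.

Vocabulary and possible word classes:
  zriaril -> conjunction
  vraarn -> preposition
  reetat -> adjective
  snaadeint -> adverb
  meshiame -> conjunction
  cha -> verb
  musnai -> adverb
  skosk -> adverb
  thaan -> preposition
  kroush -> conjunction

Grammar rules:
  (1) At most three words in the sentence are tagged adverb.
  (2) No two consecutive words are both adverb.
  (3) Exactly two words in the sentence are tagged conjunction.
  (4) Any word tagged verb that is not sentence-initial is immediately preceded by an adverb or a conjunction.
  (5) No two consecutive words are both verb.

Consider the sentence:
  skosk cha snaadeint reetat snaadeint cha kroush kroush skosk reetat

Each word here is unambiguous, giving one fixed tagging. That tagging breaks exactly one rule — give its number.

1

Fixed tagging: adverb verb adverb adjective adverb verb conjunction conjunction adverb adjective.
Rule check: R1 fail, R2 pass, R3 pass, R4 pass, R5 pass.
Only rule 1 fails.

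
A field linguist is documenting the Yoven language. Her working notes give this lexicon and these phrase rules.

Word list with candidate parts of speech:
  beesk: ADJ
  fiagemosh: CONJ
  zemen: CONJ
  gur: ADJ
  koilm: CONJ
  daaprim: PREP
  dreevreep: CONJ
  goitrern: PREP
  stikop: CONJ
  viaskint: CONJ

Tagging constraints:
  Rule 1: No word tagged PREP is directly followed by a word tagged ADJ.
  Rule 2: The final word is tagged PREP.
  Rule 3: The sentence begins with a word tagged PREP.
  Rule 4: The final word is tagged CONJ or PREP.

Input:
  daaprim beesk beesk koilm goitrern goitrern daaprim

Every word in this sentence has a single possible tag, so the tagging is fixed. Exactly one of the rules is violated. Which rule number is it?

1

Fixed tagging: PREP ADJ ADJ CONJ PREP PREP PREP.
Applying the rules: R1 ✗, R2 ✓, R3 ✓, R4 ✓.
Only rule 1 fails.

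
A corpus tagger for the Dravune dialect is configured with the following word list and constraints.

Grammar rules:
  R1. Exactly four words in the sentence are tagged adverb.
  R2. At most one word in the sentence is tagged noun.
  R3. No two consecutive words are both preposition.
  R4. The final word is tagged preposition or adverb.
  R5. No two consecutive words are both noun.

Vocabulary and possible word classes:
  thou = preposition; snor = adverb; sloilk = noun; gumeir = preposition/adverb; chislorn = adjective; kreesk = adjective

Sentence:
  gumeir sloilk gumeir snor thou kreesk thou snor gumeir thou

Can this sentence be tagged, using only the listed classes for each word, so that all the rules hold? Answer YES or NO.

Candidates per position — 1:gumeir {preposition,adverb}; 2:sloilk {noun}; 3:gumeir {preposition,adverb}; 4:snor {adverb}; 5:thou {preposition}; 6:kreesk {adjective}; 7:thou {preposition}; 8:snor {adverb}; 9:gumeir {preposition,adverb}; 10:thou {preposition}.
One satisfying assignment: adverb noun preposition adverb preposition adjective preposition adverb adverb preposition.
Checking: rule 1 ✓; rule 2 ✓; rule 3 ✓; rule 4 ✓; rule 5 ✓.

YES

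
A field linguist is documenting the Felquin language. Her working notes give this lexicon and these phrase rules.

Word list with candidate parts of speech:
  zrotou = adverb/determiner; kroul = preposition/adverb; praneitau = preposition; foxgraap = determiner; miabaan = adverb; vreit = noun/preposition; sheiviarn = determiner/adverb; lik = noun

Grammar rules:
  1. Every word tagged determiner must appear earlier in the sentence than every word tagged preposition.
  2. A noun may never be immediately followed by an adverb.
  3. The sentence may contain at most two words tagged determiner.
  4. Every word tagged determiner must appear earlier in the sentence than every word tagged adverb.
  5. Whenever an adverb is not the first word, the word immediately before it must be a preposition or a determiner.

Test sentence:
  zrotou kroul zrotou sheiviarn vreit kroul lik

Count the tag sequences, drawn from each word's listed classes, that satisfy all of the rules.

0

Candidates per position — 1:zrotou {adverb,determiner}; 2:kroul {preposition,adverb}; 3:zrotou {adverb,determiner}; 4:sheiviarn {determiner,adverb}; 5:vreit {noun,preposition}; 6:kroul {preposition,adverb}; 7:lik {noun}.
There are 64 candidate sequences in total.
Every candidate sequence violates at least one rule; no consistent tagging exists.
Count = 0.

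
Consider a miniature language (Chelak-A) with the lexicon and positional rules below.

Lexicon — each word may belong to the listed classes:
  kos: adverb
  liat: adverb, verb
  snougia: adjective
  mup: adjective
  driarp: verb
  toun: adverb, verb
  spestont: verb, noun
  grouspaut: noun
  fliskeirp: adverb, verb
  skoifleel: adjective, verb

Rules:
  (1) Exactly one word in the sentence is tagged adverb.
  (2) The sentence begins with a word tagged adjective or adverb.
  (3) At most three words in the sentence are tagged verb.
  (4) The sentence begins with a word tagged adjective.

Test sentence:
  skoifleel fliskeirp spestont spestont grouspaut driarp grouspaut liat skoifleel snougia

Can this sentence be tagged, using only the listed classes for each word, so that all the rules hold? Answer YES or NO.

YES

Candidates per position — 1:skoifleel {adjective,verb}; 2:fliskeirp {adverb,verb}; 3:spestont {verb,noun}; 4:spestont {verb,noun}; 5:grouspaut {noun}; 6:driarp {verb}; 7:grouspaut {noun}; 8:liat {adverb,verb}; 9:skoifleel {adjective,verb}; 10:snougia {adjective}.
One satisfying assignment: adjective adverb noun noun noun verb noun verb verb adjective.
Checking: rule 1 ok; rule 2 ok; rule 3 ok; rule 4 ok.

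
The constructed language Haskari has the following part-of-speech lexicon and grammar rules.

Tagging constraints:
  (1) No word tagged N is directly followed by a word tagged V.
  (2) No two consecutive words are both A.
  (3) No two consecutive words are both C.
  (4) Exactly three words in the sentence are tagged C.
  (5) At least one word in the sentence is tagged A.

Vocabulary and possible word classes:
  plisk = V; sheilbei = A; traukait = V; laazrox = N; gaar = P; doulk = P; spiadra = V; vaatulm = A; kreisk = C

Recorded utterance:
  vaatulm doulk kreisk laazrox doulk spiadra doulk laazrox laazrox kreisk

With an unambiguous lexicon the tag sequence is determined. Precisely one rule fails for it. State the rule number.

4

Fixed tagging: A P C N P V P N N C.
Rule check: R1 ✓, R2 ✓, R3 ✓, R4 ✗, R5 ✓.
Only rule 4 fails.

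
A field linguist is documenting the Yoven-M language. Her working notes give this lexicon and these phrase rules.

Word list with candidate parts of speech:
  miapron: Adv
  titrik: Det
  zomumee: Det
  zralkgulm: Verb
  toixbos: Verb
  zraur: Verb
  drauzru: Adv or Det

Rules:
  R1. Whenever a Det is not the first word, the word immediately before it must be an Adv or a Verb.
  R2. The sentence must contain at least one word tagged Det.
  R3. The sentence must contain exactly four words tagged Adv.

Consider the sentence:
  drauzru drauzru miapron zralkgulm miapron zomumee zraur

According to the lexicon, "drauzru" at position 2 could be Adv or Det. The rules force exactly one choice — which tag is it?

Adv

Candidates per position — 1:drauzru {Adv,Det}; 2:drauzru {Adv,Det}; 3:miapron {Adv}; 4:zralkgulm {Verb}; 5:miapron {Adv}; 6:zomumee {Det}; 7:zraur {Verb}.
If word 1 were Det, no tagging could satisfy rule 3; so word 1 is Adv.
If word 2 were Det, no tagging could satisfy rule 3; so word 2 is Adv.
The unique satisfying tagging is: Adv Adv Adv Verb Adv Det Verb.
Check: rule 1 holds; rule 2 holds; rule 3 holds.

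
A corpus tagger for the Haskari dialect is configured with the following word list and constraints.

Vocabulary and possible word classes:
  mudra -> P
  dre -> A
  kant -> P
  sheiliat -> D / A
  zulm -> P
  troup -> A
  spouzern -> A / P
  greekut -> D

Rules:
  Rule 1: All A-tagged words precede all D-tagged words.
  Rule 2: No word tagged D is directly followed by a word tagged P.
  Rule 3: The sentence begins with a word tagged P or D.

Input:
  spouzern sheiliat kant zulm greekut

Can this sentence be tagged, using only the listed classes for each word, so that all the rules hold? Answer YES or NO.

YES

Candidates per position — 1:spouzern {A,P}; 2:sheiliat {D,A}; 3:kant {P}; 4:zulm {P}; 5:greekut {D}.
One satisfying assignment: P A P P D.
Verifying each rule — rule 1 satisfied; rule 2 satisfied; rule 3 satisfied.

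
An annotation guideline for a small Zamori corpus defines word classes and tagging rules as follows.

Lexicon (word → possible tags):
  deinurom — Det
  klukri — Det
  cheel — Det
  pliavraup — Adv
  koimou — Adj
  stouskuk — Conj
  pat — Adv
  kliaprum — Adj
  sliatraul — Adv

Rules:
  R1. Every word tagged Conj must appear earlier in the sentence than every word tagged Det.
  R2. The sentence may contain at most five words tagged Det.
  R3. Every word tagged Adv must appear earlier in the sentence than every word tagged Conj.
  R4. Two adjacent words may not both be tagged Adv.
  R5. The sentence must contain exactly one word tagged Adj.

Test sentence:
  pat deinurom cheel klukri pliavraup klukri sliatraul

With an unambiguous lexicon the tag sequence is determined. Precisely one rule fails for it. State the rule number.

Fixed tagging: Adv Det Det Det Adv Det Adv.
Applying the rules: R1 pass, R2 pass, R3 pass, R4 pass, R5 fail.
Only rule 5 fails.

5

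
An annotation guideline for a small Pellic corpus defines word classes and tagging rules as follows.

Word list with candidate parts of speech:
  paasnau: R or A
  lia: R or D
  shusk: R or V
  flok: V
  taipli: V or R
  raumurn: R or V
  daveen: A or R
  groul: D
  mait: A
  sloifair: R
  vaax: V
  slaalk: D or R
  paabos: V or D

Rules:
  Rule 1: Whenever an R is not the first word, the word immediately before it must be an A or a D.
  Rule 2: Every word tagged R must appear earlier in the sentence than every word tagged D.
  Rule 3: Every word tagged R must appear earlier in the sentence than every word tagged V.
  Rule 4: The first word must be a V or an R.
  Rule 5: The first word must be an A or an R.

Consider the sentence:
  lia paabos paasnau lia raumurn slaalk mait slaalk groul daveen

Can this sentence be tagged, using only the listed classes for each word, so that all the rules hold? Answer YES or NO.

Candidates per position — 1:lia {R,D}; 2:paabos {V,D}; 3:paasnau {R,A}; 4:lia {R,D}; 5:raumurn {R,V}; 6:slaalk {D,R}; 7:mait {A}; 8:slaalk {D,R}; 9:groul {D}; 10:daveen {A,R}.
One satisfying assignment: R D A D V D A D D A.
Rule-by-rule: rule 1 ok; rule 2 ok; rule 3 ok; rule 4 ok; rule 5 ok.

YES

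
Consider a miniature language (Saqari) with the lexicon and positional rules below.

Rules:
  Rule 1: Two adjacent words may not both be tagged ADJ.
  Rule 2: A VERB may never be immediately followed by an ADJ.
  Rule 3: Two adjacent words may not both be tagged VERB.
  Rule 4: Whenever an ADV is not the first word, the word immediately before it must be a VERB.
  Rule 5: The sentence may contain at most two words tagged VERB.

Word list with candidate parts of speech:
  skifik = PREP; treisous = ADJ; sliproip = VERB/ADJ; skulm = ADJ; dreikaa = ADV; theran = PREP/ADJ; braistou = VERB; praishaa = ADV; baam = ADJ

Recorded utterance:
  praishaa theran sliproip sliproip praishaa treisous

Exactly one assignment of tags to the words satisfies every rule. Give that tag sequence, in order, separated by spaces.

Candidates per position — 1:praishaa {ADV}; 2:theran {PREP,ADJ}; 3:sliproip {VERB,ADJ}; 4:sliproip {VERB,ADJ}; 5:praishaa {ADV}; 6:treisous {ADJ}.
Position 4: tagging it ADJ would leave rule 4 unsatisfiable, so it must be VERB.
Position 3: tagging it VERB would leave rule 3 unsatisfiable, so it must be ADJ.
Position 2: tagging it ADJ would leave rule 1 unsatisfiable, so it must be PREP.
The unique satisfying tagging is: ADV PREP ADJ VERB ADV ADJ.
Verifying each rule — rule 1 holds; rule 2 holds; rule 3 holds; rule 4 holds; rule 5 holds.

ADV PREP ADJ VERB ADV ADJ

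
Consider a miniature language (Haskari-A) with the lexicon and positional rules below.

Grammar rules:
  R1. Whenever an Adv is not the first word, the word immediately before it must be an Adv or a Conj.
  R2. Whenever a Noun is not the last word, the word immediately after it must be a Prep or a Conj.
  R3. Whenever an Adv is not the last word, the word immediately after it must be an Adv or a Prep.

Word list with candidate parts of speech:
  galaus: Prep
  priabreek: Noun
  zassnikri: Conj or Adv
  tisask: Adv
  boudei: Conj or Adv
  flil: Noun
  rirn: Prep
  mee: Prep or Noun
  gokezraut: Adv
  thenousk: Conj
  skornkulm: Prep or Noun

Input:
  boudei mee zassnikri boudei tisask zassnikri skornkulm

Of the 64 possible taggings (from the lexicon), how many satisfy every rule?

6

Candidates per position — 1:boudei {Conj,Adv}; 2:mee {Prep,Noun}; 3:zassnikri {Conj,Adv}; 4:boudei {Conj,Adv}; 5:tisask {Adv}; 6:zassnikri {Conj,Adv}; 7:skornkulm {Prep,Noun}.
There are 64 candidate sequences in total.
Checking each against the rules leaves 6 sequences.
Count = 6.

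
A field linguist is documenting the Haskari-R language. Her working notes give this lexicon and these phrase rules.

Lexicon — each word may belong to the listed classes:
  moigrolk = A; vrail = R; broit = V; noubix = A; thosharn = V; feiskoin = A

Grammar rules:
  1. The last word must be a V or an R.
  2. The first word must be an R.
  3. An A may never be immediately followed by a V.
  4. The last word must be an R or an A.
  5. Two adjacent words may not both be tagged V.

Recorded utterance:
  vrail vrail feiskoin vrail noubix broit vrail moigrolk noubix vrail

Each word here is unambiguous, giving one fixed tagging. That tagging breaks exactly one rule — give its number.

Fixed tagging: R R A R A V R A A R.
Checking each rule: R1 holds, R2 holds, R3 violated, R4 holds, R5 holds.
Only rule 3 fails.

3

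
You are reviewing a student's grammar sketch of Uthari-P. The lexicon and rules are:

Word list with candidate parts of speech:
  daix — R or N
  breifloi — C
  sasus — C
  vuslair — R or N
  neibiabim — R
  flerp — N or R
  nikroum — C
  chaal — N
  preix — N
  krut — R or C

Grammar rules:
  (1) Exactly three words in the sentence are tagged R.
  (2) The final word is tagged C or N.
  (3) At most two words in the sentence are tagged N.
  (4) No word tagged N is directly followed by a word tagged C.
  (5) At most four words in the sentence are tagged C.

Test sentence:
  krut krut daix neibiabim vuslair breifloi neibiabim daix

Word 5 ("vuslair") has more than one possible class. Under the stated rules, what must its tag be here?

R

Candidates per position — 1:krut {R,C}; 2:krut {R,C}; 3:daix {R,N}; 4:neibiabim {R}; 5:vuslair {R,N}; 6:breifloi {C}; 7:neibiabim {R}; 8:daix {R,N}.
Word 5 cannot be N — rule 4 would then fail for every completion. It is R.
Word 8 cannot be R — rule 1 would then fail for every completion. It is N.
Word 1 cannot be R — rule 1 would then fail for every completion. It is C.
Word 2 cannot be R — rule 1 would then fail for every completion. It is C.
Word 3 cannot be R — rule 1 would then fail for every completion. It is N.
So the tagging must be: C C N R R C R N.
Check: rule 1 holds; rule 2 holds; rule 3 holds; rule 4 holds; rule 5 holds.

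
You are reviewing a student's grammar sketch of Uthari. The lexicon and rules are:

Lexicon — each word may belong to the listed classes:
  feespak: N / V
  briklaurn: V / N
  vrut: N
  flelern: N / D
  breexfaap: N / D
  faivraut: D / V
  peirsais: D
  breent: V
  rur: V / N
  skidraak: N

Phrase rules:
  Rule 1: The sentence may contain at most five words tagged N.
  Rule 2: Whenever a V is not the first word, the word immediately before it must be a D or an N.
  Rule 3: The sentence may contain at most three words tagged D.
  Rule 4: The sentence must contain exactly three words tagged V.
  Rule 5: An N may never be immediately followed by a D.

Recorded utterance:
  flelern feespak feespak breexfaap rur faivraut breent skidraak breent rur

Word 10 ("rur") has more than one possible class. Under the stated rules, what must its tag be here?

N

Candidates per position — 1:flelern {N,D}; 2:feespak {N,V}; 3:feespak {N,V}; 4:breexfaap {N,D}; 5:rur {V,N}; 6:faivraut {D,V}; 7:breent {V}; 8:skidraak {N}; 9:breent {V}; 10:rur {V,N}.
If word 6 were V, no tagging could satisfy rule 2; so word 6 is D.
If word 10 were V, no tagging could satisfy rule 2; so word 10 is N.
If word 5 were N, no tagging could satisfy rule 5; so word 5 is V.
If word 2 were V, no tagging could satisfy rule 4; so word 2 is N.
If word 3 were V, no tagging could satisfy rule 4; so word 3 is N.
If word 4 were D, no tagging could satisfy rule 5; so word 4 is N.
If word 1 were N, no tagging could satisfy rule 1; so word 1 is D.
The only consistent sequence is: D N N N V D V N V N.
Check: rule 1 holds; rule 2 holds; rule 3 holds; rule 4 holds; rule 5 holds.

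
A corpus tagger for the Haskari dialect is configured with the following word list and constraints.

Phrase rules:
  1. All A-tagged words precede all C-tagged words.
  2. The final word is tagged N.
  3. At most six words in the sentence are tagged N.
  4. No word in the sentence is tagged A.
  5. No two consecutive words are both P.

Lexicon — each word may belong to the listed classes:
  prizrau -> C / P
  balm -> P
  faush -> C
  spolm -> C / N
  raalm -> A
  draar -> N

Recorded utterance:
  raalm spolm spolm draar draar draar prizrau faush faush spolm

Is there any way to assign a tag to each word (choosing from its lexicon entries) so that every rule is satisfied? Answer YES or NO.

NO

Candidates per position — 1:raalm {A}; 2:spolm {C,N}; 3:spolm {C,N}; 4:draar {N}; 5:draar {N}; 6:draar {N}; 7:prizrau {C,P}; 8:faush {C}; 9:faush {C}; 10:spolm {C,N}.
Rule 4 cannot be satisfied by any choice of tags from the lexicon.
So there is no consistent tagging.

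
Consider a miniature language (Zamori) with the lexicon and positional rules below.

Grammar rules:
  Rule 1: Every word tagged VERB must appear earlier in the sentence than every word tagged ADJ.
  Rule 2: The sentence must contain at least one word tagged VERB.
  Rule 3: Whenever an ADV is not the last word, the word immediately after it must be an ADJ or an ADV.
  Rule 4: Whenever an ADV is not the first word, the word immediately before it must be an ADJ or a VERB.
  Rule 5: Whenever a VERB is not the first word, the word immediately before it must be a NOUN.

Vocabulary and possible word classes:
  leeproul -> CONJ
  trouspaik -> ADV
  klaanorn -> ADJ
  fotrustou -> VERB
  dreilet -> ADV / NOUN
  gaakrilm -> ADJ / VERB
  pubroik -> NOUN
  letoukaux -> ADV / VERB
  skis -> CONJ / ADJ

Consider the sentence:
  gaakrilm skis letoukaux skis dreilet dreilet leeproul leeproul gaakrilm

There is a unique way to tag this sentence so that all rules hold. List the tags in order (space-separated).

Candidates per position — 1:gaakrilm {ADJ,VERB}; 2:skis {CONJ,ADJ}; 3:letoukaux {ADV,VERB}; 4:skis {CONJ,ADJ}; 5:dreilet {ADV,NOUN}; 6:dreilet {ADV,NOUN}; 7:leeproul {CONJ}; 8:leeproul {CONJ}; 9:gaakrilm {ADJ,VERB}.
At position 3, choosing VERB makes rule 5 impossible to satisfy; hence ADV.
At position 4, choosing CONJ makes rule 3 impossible to satisfy; hence ADJ.
At position 5, choosing ADV makes rule 3 impossible to satisfy; hence NOUN.
At position 6, choosing ADV makes rule 3 impossible to satisfy; hence NOUN.
At position 9, choosing VERB makes rule 1 impossible to satisfy; hence ADJ.
At position 1, choosing ADJ makes rule 2 impossible to satisfy; hence VERB.
At position 2, choosing CONJ makes rule 4 impossible to satisfy; hence ADJ.
That leaves exactly one tagging: VERB ADJ ADV ADJ NOUN NOUN CONJ CONJ ADJ.
Checking: rule 1 ok; rule 2 ok; rule 3 ok; rule 4 ok; rule 5 ok.

VERB ADJ ADV ADJ NOUN NOUN CONJ CONJ ADJ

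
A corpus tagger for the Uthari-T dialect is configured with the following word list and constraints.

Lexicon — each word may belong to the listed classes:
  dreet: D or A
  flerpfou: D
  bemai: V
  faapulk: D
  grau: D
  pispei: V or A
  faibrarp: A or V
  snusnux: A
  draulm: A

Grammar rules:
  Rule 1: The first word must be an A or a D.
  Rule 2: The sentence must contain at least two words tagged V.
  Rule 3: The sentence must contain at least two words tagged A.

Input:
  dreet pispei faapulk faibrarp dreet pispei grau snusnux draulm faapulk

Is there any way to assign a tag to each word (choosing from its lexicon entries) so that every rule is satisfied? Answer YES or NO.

Candidates per position — 1:dreet {D,A}; 2:pispei {V,A}; 3:faapulk {D}; 4:faibrarp {A,V}; 5:dreet {D,A}; 6:pispei {V,A}; 7:grau {D}; 8:snusnux {A}; 9:draulm {A}; 10:faapulk {D}.
One satisfying assignment: D V D V D A D A A D.
Checking: rule 1 ✓; rule 2 ✓; rule 3 ✓.

YES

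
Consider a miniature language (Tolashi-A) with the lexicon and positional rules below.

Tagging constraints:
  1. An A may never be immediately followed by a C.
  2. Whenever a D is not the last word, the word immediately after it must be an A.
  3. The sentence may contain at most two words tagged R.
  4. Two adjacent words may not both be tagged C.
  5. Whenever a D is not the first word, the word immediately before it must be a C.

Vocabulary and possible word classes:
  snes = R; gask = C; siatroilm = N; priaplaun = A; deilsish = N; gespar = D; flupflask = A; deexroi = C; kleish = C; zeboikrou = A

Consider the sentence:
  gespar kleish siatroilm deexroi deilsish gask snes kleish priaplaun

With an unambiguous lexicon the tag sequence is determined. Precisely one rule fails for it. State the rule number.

Fixed tagging: D C N C N C R C A.
Rule check: R1 ok, R2 fails, R3 ok, R4 ok, R5 ok.
Only rule 2 fails.

2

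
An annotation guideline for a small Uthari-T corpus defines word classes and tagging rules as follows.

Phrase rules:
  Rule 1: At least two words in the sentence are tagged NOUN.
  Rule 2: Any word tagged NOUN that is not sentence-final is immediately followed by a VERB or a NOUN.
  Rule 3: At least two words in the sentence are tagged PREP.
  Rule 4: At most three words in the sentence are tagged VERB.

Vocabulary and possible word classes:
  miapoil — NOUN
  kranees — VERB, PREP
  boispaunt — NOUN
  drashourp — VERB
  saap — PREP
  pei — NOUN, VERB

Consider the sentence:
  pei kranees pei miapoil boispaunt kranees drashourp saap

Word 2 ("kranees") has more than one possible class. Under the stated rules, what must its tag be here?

PREP

Candidates per position — 1:pei {NOUN,VERB}; 2:kranees {VERB,PREP}; 3:pei {NOUN,VERB}; 4:miapoil {NOUN}; 5:boispaunt {NOUN}; 6:kranees {VERB,PREP}; 7:drashourp {VERB}; 8:saap {PREP}.
Position 6: PREP is ruled out by rule 2; that leaves VERB.
Position 2: VERB is ruled out by rule 3; that leaves PREP.
Position 1: NOUN is ruled out by rule 2; that leaves VERB.
Position 3: VERB is ruled out by rule 4; that leaves NOUN.
That leaves exactly one tagging: VERB PREP NOUN NOUN NOUN VERB VERB PREP.
Rule-by-rule: rule 1 ✓; rule 2 ✓; rule 3 ✓; rule 4 ✓.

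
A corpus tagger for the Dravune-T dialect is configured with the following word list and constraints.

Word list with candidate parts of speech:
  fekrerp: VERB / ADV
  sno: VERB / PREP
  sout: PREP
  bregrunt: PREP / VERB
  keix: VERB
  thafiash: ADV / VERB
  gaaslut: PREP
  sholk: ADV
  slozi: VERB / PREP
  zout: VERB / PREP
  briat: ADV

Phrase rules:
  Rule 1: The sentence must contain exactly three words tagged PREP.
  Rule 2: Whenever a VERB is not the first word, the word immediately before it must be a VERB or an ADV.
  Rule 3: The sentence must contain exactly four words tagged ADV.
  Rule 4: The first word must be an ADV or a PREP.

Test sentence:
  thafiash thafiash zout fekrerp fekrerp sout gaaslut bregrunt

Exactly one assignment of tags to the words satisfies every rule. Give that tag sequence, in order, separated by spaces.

ADV ADV VERB ADV ADV PREP PREP PREP

Candidates per position — 1:thafiash {ADV,VERB}; 2:thafiash {ADV,VERB}; 3:zout {VERB,PREP}; 4:fekrerp {VERB,ADV}; 5:fekrerp {VERB,ADV}; 6:sout {PREP}; 7:gaaslut {PREP}; 8:bregrunt {PREP,VERB}.
Position 1: tagging it VERB would leave rule 3 unsatisfiable, so it must be ADV.
Position 2: tagging it VERB would leave rule 3 unsatisfiable, so it must be ADV.
Position 4: tagging it VERB would leave rule 3 unsatisfiable, so it must be ADV.
Position 5: tagging it VERB would leave rule 3 unsatisfiable, so it must be ADV.
Position 8: tagging it VERB would leave rule 2 unsatisfiable, so it must be PREP.
Position 3: tagging it PREP would leave rule 1 unsatisfiable, so it must be VERB.
So the tagging must be: ADV ADV VERB ADV ADV PREP PREP PREP.
Rule-by-rule: rule 1 satisfied; rule 2 satisfied; rule 3 satisfied; rule 4 satisfied.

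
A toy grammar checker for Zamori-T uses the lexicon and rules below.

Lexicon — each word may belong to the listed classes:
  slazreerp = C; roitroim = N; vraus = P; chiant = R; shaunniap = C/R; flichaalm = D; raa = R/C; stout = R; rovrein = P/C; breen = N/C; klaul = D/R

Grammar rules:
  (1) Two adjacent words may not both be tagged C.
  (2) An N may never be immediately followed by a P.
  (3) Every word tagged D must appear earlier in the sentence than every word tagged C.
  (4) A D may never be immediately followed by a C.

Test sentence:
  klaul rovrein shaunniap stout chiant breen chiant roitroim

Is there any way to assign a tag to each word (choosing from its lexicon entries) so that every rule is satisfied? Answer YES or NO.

YES

Candidates per position — 1:klaul {D,R}; 2:rovrein {P,C}; 3:shaunniap {C,R}; 4:stout {R}; 5:chiant {R}; 6:breen {N,C}; 7:chiant {R}; 8:roitroim {N}.
One satisfying assignment: D P R R R C R N.
Rule-by-rule: rule 1 satisfied; rule 2 satisfied; rule 3 satisfied; rule 4 satisfied.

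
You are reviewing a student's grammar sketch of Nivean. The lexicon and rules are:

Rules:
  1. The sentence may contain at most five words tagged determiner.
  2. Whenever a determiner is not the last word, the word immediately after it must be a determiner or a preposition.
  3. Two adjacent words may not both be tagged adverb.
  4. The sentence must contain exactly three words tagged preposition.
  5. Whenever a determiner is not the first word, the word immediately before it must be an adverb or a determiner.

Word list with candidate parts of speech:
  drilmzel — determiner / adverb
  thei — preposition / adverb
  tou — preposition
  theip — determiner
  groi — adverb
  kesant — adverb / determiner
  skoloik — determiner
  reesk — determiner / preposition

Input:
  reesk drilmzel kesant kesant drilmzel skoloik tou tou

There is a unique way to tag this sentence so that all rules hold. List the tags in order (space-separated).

preposition adverb determiner determiner determiner determiner preposition preposition

Candidates per position — 1:reesk {determiner,preposition}; 2:drilmzel {determiner,adverb}; 3:kesant {adverb,determiner}; 4:kesant {adverb,determiner}; 5:drilmzel {determiner,adverb}; 6:skoloik {determiner}; 7:tou {preposition}; 8:tou {preposition}.
Word 1 cannot be determiner — rule 4 would then fail for every completion. It is preposition.
Word 2 cannot be determiner — rule 5 would then fail for every completion. It is adverb.
Word 3 cannot be adverb — rule 3 would then fail for every completion. It is determiner.
Word 4 cannot be adverb — rule 2 would then fail for every completion. It is determiner.
Word 5 cannot be adverb — rule 2 would then fail for every completion. It is determiner.
So the tagging must be: preposition adverb determiner determiner determiner determiner preposition preposition.
Check: rule 1 ok; rule 2 ok; rule 3 ok; rule 4 ok; rule 5 ok.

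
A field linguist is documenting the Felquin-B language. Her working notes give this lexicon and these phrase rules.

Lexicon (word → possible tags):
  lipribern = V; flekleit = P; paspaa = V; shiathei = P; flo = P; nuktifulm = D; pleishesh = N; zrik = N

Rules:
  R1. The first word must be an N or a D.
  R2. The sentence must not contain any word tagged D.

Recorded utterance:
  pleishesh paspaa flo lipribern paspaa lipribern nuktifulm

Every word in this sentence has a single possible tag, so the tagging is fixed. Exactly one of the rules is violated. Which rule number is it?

Fixed tagging: N V P V V V D.
Applying the rules: R1 holds, R2 violated.
Only rule 2 fails.

2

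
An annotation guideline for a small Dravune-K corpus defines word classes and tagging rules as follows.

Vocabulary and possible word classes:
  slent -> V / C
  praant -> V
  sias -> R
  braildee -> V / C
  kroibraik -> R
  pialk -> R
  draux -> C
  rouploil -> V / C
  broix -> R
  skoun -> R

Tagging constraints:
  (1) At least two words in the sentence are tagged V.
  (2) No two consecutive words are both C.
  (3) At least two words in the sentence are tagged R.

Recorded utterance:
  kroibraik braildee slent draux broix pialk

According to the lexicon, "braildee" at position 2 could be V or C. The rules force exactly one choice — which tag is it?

Candidates per position — 1:kroibraik {R}; 2:braildee {V,C}; 3:slent {V,C}; 4:draux {C}; 5:broix {R}; 6:pialk {R}.
If word 2 were C, no tagging could satisfy rule 1; so word 2 is V.
If word 3 were C, no tagging could satisfy rule 1; so word 3 is V.
So the tagging must be: R V V C R R.
Verifying each rule — rule 1 holds; rule 2 holds; rule 3 holds.

V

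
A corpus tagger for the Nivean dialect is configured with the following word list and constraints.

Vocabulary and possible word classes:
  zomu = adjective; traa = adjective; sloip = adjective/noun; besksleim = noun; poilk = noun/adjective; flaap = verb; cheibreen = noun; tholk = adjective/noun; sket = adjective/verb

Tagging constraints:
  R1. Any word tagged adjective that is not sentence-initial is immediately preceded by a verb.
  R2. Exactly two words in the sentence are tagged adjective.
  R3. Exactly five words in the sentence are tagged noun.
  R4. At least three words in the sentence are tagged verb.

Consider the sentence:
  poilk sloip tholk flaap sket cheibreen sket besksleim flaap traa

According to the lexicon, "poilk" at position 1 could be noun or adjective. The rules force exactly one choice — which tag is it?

Candidates per position — 1:poilk {noun,adjective}; 2:sloip {adjective,noun}; 3:tholk {adjective,noun}; 4:flaap {verb}; 5:sket {adjective,verb}; 6:cheibreen {noun}; 7:sket {adjective,verb}; 8:besksleim {noun}; 9:flaap {verb}; 10:traa {adjective}.
If word 1 were adjective, no tagging could satisfy rule 3; so word 1 is noun.
If word 2 were adjective, no tagging could satisfy rule 1; so word 2 is noun.
If word 3 were adjective, no tagging could satisfy rule 1; so word 3 is noun.
If word 7 were adjective, no tagging could satisfy rule 1; so word 7 is verb.
If word 5 were verb, no tagging could satisfy rule 2; so word 5 is adjective.
The unique satisfying tagging is: noun noun noun verb adjective noun verb noun verb adjective.
Check: rule 1 ok; rule 2 ok; rule 3 ok; rule 4 ok.

noun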